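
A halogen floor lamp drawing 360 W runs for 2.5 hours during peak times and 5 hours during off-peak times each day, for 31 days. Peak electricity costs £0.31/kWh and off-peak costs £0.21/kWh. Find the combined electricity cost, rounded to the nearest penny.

£20.37

Peak energy = 0.36 kW × 2.5 h × 31 = 27.9 kWh
Off-peak energy = 0.36 kW × 5 h × 31 = 55.8 kWh
Cost = 27.9 × £0.31 + 55.8 × £0.21 = £8.649 + £11.718 = £20.37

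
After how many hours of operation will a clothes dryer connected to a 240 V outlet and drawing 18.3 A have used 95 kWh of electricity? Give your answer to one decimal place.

21.6 h

Power = 18.3 A × 240 V = 4392 W = 4.392 kW
Hours = 95 kWh ÷ 4.392 kW = 21.6 h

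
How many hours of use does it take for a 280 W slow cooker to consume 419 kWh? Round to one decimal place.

Hours = 419 kWh ÷ 0.28 kW = 1496.4 h

1496.4 h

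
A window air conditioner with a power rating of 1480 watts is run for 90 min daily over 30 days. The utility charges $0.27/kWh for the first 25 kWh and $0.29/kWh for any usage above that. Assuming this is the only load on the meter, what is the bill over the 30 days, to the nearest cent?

$18.81

Runtime = 90 min × 30 = 2700 min = 45 h
Energy = 1.48 kW × 45 h = 66.6 kWh
Tier 1 (0–25 kWh): 25 × $0.27 = $6.75
Above 25 kWh: 41.6 × $0.29 = $12.064
Bill = $18.81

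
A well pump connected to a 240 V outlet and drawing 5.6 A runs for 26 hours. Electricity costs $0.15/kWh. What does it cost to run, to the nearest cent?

$5.24

Power = 5.6 A × 240 V = 1344 W = 1.344 kW
Energy = 1.344 kW × 26 h = 34.944 kWh
Cost = 34.944 kWh × $0.15/kWh = $5.24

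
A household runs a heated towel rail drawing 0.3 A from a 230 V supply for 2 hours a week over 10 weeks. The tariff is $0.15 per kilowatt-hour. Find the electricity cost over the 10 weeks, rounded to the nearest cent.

$0.21

Power = 0.3 A × 230 V = 69 W = 0.069 kW
Runtime = 2 h/week × 10 weeks = 20 h
Energy = 0.069 kW × 20 h = 1.38 kWh
Cost = 1.38 kWh × $0.15/kWh = $0.21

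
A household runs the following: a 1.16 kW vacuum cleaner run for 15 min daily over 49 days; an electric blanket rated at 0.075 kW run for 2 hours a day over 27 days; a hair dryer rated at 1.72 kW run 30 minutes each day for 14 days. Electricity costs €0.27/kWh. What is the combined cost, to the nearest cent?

€8.18

vacuum cleaner: Runtime = 15 min × 49 = 735 min = 12.25 h
vacuum cleaner: 1.16 kW × 12.25 h = 14.21 kWh
electric blanket: Runtime = 2 h/day × 27 days = 54 h
electric blanket: 0.075 kW × 54 h = 4.05 kWh
hair dryer: Runtime = 30 min × 14 = 420 min = 7 h
hair dryer: 1.72 kW × 7 h = 12.04 kWh
Total energy = 30.3 kWh
Cost = 30.3 × €0.27 = €8.18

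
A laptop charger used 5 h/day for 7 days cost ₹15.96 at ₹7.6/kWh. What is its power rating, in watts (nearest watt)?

60 W

Energy = ₹15.96 ÷ ₹7.6/kWh = 2.1 kWh
Runtime = 5 h/day × 7 days = 35 h
Power = 2.1 kWh ÷ 35 h = 0.06 kW = 60 W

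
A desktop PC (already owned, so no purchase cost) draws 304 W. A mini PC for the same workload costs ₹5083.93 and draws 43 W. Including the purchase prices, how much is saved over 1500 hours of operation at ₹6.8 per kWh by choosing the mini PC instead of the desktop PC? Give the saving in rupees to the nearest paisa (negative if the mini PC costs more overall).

-₹2421.73

desktop PC: ₹0.00 + (304/1000) kW × 1500 h × ₹6.8 = ₹0.00 + ₹3100.8 = ₹3100.8
mini PC: ₹5083.93 + (43/1000) kW × 1500 h × ₹6.8 = ₹5083.93 + ₹438.6 = ₹5522.53
Saving = ₹3100.8 − ₹5522.53 = −₹2421.73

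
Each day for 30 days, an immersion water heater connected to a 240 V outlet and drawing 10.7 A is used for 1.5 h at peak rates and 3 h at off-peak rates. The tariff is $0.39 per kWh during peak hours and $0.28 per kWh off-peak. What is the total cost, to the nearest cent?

Power = 10.7 A × 240 V = 2568 W = 2.568 kW
Peak energy = 2.568 kW × 1.5 h × 30 = 115.56 kWh
Off-peak energy = 2.568 kW × 3 h × 30 = 231.12 kWh
Cost = 115.56 × $0.39 + 231.12 × $0.28 = $45.0684 + $64.7136 = $109.78

$109.78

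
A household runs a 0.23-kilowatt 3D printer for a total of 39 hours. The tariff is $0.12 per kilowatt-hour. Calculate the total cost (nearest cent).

$1.08

Energy = 0.23 kW × 39 h = 8.97 kWh
Cost = 8.97 kWh × $0.12/kWh = $1.08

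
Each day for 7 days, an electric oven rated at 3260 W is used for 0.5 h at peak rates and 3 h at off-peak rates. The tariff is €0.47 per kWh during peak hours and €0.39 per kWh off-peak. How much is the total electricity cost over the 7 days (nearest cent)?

€32.06

Peak energy = 3.26 kW × 0.5 h × 7 = 11.41 kWh
Off-peak energy = 3.26 kW × 3 h × 7 = 68.46 kWh
Cost = 11.41 × €0.47 + 68.46 × €0.39 = €5.3627 + €26.6994 = €32.06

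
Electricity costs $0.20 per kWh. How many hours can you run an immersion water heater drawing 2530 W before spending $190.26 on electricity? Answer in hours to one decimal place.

Energy available = $190.26 ÷ $0.20/kWh = 951.3 kWh
Hours = 951.3 kWh ÷ 2.53 kW = 376.0 h

376.0 h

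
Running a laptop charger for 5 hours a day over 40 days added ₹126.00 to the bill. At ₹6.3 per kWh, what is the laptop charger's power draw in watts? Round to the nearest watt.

Energy = ₹126.00 ÷ ₹6.3/kWh = 20 kWh
Runtime = 5 h/day × 40 days = 200 h
Power = 20 kWh ÷ 200 h = 0.1 kW = 100 W

100 W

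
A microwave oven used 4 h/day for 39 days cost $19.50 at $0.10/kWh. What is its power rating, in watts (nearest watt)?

Energy = $19.50 ÷ $0.10/kWh = 195 kWh
Runtime = 4 h/day × 39 days = 156 h
Power = 195 kWh ÷ 156 h = 1.25 kW = 1250 W

1250 W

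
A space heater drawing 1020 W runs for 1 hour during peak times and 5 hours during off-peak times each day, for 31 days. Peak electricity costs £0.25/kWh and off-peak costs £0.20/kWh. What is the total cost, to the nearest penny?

Peak energy = 1.02 kW × 1 h × 31 = 31.62 kWh
Off-peak energy = 1.02 kW × 5 h × 31 = 158.1 kWh
Cost = 31.62 × £0.25 + 158.1 × £0.20 = £7.905 + £31.62 = £39.53

£39.53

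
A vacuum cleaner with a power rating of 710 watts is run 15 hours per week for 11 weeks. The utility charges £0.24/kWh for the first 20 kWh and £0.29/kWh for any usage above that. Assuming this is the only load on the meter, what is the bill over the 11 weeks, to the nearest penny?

£32.97

Runtime = 15 h/week × 11 weeks = 165 h
Energy = 0.71 kW × 165 h = 117.15 kWh
Tier 1 (0–20 kWh): 20 × £0.24 = £4.8
Above 20 kWh: 97.15 × £0.29 = £28.1735
Bill = £32.97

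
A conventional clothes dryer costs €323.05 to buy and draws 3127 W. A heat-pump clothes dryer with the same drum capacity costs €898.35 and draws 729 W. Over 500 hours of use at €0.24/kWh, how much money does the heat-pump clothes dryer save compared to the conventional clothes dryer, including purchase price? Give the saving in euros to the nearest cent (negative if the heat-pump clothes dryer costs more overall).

-€287.54

conventional clothes dryer: €323.05 + (3127/1000) kW × 500 h × €0.24 = €323.05 + €375.24 = €698.29
heat-pump clothes dryer: €898.35 + (729/1000) kW × 500 h × €0.24 = €898.35 + €87.48 = €985.83
Saving = €698.29 − €985.83 = −€287.54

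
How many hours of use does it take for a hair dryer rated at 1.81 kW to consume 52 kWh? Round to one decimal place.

28.7 h

Hours = 52 kWh ÷ 1.81 kW = 28.7 h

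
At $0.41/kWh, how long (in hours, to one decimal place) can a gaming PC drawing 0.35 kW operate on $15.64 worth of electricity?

109.0 h

Energy available = $15.64 ÷ $0.41/kWh = 38.1463 kWh
Hours = 38.1463 kWh ÷ 0.35 kW = 109.0 h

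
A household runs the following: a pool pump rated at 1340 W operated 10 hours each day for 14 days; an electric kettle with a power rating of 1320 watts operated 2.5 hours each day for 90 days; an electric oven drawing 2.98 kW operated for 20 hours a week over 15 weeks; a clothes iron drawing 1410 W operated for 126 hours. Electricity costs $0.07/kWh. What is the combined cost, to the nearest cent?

$108.94

pool pump: Runtime = 10 h/day × 14 days = 140 h
pool pump: 1.34 kW × 140 h = 187.6 kWh
electric kettle: Runtime = 2.5 h/day × 90 days = 225 h
electric kettle: 1.32 kW × 225 h = 297 kWh
electric oven: Runtime = 20 h/week × 15 weeks = 300 h
electric oven: 2.98 kW × 300 h = 894 kWh
clothes iron: 1.41 kW × 126 h = 177.66 kWh
Total energy = 1556.26 kWh
Cost = 1556.26 × $0.07 = $108.94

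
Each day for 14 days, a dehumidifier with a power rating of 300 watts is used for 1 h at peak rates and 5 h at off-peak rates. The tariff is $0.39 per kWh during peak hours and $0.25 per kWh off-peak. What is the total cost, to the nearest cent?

$6.89

Peak energy = 0.3 kW × 1 h × 14 = 4.2 kWh
Off-peak energy = 0.3 kW × 5 h × 14 = 21 kWh
Cost = 4.2 × $0.39 + 21 × $0.25 = $1.638 + $5.25 = $6.89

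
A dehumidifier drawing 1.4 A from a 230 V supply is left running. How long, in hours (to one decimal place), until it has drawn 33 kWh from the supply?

102.5 h

Power = 1.4 A × 230 V = 322 W = 0.322 kW
Hours = 33 kWh ÷ 0.322 kW = 102.5 h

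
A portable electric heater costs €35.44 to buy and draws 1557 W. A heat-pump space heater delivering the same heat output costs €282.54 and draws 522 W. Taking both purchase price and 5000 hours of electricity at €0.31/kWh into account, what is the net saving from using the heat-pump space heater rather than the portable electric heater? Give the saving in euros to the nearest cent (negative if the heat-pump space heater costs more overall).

€1357.15

portable electric heater: €35.44 + (1557/1000) kW × 5000 h × €0.31 = €35.44 + €2413.35 = €2448.79
heat-pump space heater: €282.54 + (522/1000) kW × 5000 h × €0.31 = €282.54 + €809.1 = €1091.64
Saving = €2448.79 − €1091.64 = €1357.15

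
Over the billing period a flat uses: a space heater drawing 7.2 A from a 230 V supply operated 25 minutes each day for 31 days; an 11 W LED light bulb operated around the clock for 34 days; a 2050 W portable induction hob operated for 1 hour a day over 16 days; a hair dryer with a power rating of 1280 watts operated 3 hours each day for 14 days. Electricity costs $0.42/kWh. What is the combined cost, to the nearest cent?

space heater: Power = 7.2 A × 230 V = 1656 W = 1.656 kW
space heater: Runtime = 25 min × 31 = 775 min = 12.916666… h
space heater: 1.656 kW × 12.916666… h = 21.39 kWh
LED light bulb: Runtime = 24 h × 34 = 816 h
LED light bulb: 0.011 kW × 816 h = 8.976 kWh
portable induction hob: Runtime = 1 h/day × 16 days = 16 h
portable induction hob: 2.05 kW × 16 h = 32.8 kWh
hair dryer: Runtime = 3 h/day × 14 days = 42 h
hair dryer: 1.28 kW × 42 h = 53.76 kWh
Total energy = 116.926 kWh
Cost = 116.926 × $0.42 = $49.11

$49.11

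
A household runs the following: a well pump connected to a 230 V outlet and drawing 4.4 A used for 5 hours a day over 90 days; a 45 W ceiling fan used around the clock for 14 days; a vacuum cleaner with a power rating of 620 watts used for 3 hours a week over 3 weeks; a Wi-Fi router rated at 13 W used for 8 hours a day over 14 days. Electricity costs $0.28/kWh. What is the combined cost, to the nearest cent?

well pump: Power = 4.4 A × 230 V = 1012 W = 1.012 kW
well pump: Runtime = 5 h/day × 90 days = 450 h
well pump: 1.012 kW × 450 h = 455.4 kWh
ceiling fan: Runtime = 24 h × 14 = 336 h
ceiling fan: 0.045 kW × 336 h = 15.12 kWh
vacuum cleaner: Runtime = 3 h/week × 3 weeks = 9 h
vacuum cleaner: 0.62 kW × 9 h = 5.58 kWh
Wi-Fi router: Runtime = 8 h/day × 14 days = 112 h
Wi-Fi router: 0.013 kW × 112 h = 1.456 kWh
Total energy = 477.556 kWh
Cost = 477.556 × $0.28 = $133.72

$133.72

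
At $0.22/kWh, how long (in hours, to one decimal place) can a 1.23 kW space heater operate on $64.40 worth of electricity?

238.0 h

Energy available = $64.40 ÷ $0.22/kWh = 292.7273 kWh
Hours = 292.7273 kWh ÷ 1.23 kW = 238.0 h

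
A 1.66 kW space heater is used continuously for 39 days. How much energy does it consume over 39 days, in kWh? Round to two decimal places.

Runtime = 24 h × 39 = 936 h
Energy = 1.66 kW × 936 h = 1553.76 kWh

1553.76 kWh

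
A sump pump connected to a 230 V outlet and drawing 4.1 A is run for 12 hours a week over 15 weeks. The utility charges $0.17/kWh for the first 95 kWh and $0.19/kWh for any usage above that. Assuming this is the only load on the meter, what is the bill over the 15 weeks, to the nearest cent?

Power = 4.1 A × 230 V = 943 W = 0.943 kW
Runtime = 12 h/week × 15 weeks = 180 h
Energy = 0.943 kW × 180 h = 169.74 kWh
Tier 1 (0–95 kWh): 95 × $0.17 = $16.15
Above 95 kWh: 74.74 × $0.19 = $14.2006
Bill = $30.35

$30.35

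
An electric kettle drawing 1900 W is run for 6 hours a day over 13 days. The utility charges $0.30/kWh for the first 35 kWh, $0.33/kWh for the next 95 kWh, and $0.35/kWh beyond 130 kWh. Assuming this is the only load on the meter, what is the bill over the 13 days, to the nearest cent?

$48.22

Runtime = 6 h/day × 13 days = 78 h
Energy = 1.9 kW × 78 h = 148.2 kWh
Tier 1 (0–35 kWh): 35 × $0.30 = $10.5
Tier 2 (35–130 kWh): 95 × $0.33 = $31.35
Above 130 kWh: 18.2 × $0.35 = $6.37
Bill = $48.22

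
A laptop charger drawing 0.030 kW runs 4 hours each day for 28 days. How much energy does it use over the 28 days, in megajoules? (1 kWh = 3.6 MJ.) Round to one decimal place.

Runtime = 4 h/day × 28 days = 112 h
Energy = 0.03 kW × 112 h = 3.36 kWh
= 3.36 × 3.6 MJ = 12.1 MJ

12.1 MJ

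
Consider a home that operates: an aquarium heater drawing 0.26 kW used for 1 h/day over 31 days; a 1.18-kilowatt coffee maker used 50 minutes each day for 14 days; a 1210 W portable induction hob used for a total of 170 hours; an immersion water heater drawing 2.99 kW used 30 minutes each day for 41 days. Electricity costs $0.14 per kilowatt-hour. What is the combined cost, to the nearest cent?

$40.44

aquarium heater: Runtime = 1 h/day × 31 days = 31 h
aquarium heater: 0.26 kW × 31 h = 8.06 kWh
coffee maker: Runtime = 50 min × 14 = 700 min = 11.666666… h
coffee maker: 1.18 kW × 11.666666… h = 13.766666… kWh
portable induction hob: 1.21 kW × 170 h = 205.7 kWh
immersion water heater: Runtime = 30 min × 41 = 1230 min = 20.5 h
immersion water heater: 2.99 kW × 20.5 h = 61.295 kWh
Total energy = 288.821666… kWh
Cost = 288.821666… × $0.14 = $40.44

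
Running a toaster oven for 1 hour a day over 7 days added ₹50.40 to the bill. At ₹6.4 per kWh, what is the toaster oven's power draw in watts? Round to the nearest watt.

Energy = ₹50.40 ÷ ₹6.4/kWh = 7.875 kWh
Runtime = 1 h/day × 7 days = 7 h
Power = 7.875 kWh ÷ 7 h = 1.125 kW = 1125 W

1125 W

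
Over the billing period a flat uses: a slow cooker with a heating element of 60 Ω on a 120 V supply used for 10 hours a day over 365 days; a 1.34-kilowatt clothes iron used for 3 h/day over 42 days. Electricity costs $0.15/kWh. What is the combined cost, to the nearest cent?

$156.73

slow cooker: Power = V²/R = 120²/60 = 240 W = 0.24 kW
slow cooker: Runtime = 10 h/day × 365 days = 3650 h
slow cooker: 0.24 kW × 3650 h = 876 kWh
clothes iron: Runtime = 3 h/day × 42 days = 126 h
clothes iron: 1.34 kW × 126 h = 168.84 kWh
Total energy = 1044.84 kWh
Cost = 1044.84 × $0.15 = $156.73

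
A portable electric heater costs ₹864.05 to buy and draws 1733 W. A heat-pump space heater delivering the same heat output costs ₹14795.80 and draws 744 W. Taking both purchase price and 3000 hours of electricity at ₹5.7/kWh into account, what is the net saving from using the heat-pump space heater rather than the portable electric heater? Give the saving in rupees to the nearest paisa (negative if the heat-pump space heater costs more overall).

portable electric heater: ₹864.05 + (1733/1000) kW × 3000 h × ₹5.7 = ₹864.05 + ₹29634.3 = ₹30498.35
heat-pump space heater: ₹14795.80 + (744/1000) kW × 3000 h × ₹5.7 = ₹14795.80 + ₹12722.4 = ₹27518.2
Saving = ₹30498.35 − ₹27518.2 = ₹2980.15

₹2980.15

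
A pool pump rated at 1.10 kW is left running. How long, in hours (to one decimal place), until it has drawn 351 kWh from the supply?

Hours = 351 kWh ÷ 1.1 kW = 319.1 h

319.1 h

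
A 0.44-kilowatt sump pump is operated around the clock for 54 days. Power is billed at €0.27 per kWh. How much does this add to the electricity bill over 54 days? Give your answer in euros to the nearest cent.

€153.96

Runtime = 24 h × 54 = 1296 h
Energy = 0.44 kW × 1296 h = 570.24 kWh
Cost = 570.24 kWh × €0.27/kWh = €153.96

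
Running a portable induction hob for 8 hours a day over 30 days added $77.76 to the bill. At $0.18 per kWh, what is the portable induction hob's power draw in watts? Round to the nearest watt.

Energy = $77.76 ÷ $0.18/kWh = 432 kWh
Runtime = 8 h/day × 30 days = 240 h
Power = 432 kWh ÷ 240 h = 1.8 kW = 1800 W

1800 W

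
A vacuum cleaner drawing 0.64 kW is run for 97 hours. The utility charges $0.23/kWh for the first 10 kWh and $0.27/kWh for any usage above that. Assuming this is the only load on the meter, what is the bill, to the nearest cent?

$16.36

Energy = 0.64 kW × 97 h = 62.08 kWh
Tier 1 (0–10 kWh): 10 × $0.23 = $2.3
Above 10 kWh: 52.08 × $0.27 = $14.0616
Bill = $16.36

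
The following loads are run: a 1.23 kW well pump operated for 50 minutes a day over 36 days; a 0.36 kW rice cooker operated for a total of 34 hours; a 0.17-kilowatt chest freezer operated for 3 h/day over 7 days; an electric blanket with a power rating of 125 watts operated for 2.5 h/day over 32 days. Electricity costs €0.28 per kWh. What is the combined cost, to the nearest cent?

€17.56

well pump: Runtime = 50 min × 36 = 1800 min = 30 h
well pump: 1.23 kW × 30 h = 36.9 kWh
rice cooker: 0.36 kW × 34 h = 12.24 kWh
chest freezer: Runtime = 3 h/day × 7 days = 21 h
chest freezer: 0.17 kW × 21 h = 3.57 kWh
electric blanket: Runtime = 2.5 h/day × 32 days = 80 h
electric blanket: 0.125 kW × 80 h = 10 kWh
Total energy = 62.71 kWh
Cost = 62.71 × €0.28 = €17.56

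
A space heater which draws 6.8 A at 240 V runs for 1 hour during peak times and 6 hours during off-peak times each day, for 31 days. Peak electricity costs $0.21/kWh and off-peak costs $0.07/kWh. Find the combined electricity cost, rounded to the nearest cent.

$31.87

Power = 6.8 A × 240 V = 1632 W = 1.632 kW
Peak energy = 1.632 kW × 1 h × 31 = 50.592 kWh
Off-peak energy = 1.632 kW × 6 h × 31 = 303.552 kWh
Cost = 50.592 × $0.21 + 303.552 × $0.07 = $10.62432 + $21.24864 = $31.87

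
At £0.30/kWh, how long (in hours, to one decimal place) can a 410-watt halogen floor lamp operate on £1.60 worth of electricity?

Energy available = £1.60 ÷ £0.30/kWh = 5.3333 kWh
Hours = 5.3333 kWh ÷ 0.41 kW = 13.0 h

13.0 h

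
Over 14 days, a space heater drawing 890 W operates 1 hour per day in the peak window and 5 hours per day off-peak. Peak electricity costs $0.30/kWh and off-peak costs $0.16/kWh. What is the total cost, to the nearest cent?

Peak energy = 0.89 kW × 1 h × 14 = 12.46 kWh
Off-peak energy = 0.89 kW × 5 h × 14 = 62.3 kWh
Cost = 12.46 × $0.30 + 62.3 × $0.16 = $3.738 + $9.968 = $13.71

$13.71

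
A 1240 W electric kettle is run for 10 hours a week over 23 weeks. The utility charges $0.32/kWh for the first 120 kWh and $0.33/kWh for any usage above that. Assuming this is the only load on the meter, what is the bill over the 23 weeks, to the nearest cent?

Runtime = 10 h/week × 23 weeks = 230 h
Energy = 1.24 kW × 230 h = 285.2 kWh
Tier 1 (0–120 kWh): 120 × $0.32 = $38.4
Above 120 kWh: 165.2 × $0.33 = $54.516
Bill = $92.92

$92.92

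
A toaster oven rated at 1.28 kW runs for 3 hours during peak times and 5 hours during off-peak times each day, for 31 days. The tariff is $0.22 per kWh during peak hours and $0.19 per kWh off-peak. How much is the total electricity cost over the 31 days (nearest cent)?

$63.88

Peak energy = 1.28 kW × 3 h × 31 = 119.04 kWh
Off-peak energy = 1.28 kW × 5 h × 31 = 198.4 kWh
Cost = 119.04 × $0.22 + 198.4 × $0.19 = $26.1888 + $37.696 = $63.88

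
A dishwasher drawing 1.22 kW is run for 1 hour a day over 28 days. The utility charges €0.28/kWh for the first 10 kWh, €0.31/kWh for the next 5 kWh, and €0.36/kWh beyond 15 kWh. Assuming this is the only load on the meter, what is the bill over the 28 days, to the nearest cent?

Runtime = 1 h/day × 28 days = 28 h
Energy = 1.22 kW × 28 h = 34.16 kWh
Tier 1 (0–10 kWh): 10 × €0.28 = €2.8
Tier 2 (10–15 kWh): 5 × €0.31 = €1.55
Above 15 kWh: 19.16 × €0.36 = €6.8976
Bill = €11.25

€11.25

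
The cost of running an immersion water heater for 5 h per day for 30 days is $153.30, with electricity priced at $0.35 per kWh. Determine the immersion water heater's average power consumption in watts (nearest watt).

2920 W

Energy = $153.30 ÷ $0.35/kWh = 438 kWh
Runtime = 5 h/day × 30 days = 150 h
Power = 438 kWh ÷ 150 h = 2.92 kW = 2920 W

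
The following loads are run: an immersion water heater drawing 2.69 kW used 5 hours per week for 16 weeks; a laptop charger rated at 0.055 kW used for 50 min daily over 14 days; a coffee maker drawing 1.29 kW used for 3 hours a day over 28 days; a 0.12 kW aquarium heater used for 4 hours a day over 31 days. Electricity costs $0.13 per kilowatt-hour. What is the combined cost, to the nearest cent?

immersion water heater: Runtime = 5 h/week × 16 weeks = 80 h
immersion water heater: 2.69 kW × 80 h = 215.2 kWh
laptop charger: Runtime = 50 min × 14 = 700 min = 11.666666… h
laptop charger: 0.055 kW × 11.666666… h = 0.641666… kWh
coffee maker: Runtime = 3 h/day × 28 days = 84 h
coffee maker: 1.29 kW × 84 h = 108.36 kWh
aquarium heater: Runtime = 4 h/day × 31 days = 124 h
aquarium heater: 0.12 kW × 124 h = 14.88 kWh
Total energy = 339.081666… kWh
Cost = 339.081666… × $0.13 = $44.08

$44.08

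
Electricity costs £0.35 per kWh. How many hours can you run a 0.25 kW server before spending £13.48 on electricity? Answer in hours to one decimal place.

Energy available = £13.48 ÷ £0.35/kWh = 38.5143 kWh
Hours = 38.5143 kWh ÷ 0.25 kW = 154.1 h

154.1 h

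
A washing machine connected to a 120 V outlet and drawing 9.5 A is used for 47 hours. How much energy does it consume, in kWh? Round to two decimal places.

53.58 kWh

Power = 9.5 A × 120 V = 1140 W = 1.14 kW
Energy = 1.14 kW × 47 h = 53.58 kWh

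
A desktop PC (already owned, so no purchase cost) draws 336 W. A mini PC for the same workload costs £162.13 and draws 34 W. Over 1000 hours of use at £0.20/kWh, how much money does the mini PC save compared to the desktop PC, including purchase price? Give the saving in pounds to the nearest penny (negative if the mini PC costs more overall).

desktop PC: £0.00 + (336/1000) kW × 1000 h × £0.20 = £0.00 + £67.2 = £67.2
mini PC: £162.13 + (34/1000) kW × 1000 h × £0.20 = £162.13 + £6.8 = £168.93
Saving = £67.2 − £168.93 = −£101.73

-£101.73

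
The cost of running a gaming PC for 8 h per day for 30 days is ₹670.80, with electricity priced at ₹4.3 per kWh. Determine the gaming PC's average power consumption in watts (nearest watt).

Energy = ₹670.80 ÷ ₹4.3/kWh = 156 kWh
Runtime = 8 h/day × 30 days = 240 h
Power = 156 kWh ÷ 240 h = 0.65 kW = 650 W

650 W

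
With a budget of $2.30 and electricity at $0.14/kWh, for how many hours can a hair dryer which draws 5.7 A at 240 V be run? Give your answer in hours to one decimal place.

Power = 5.7 A × 240 V = 1368 W = 1.368 kW
Energy available = $2.30 ÷ $0.14/kWh = 16.4286 kWh
Hours = 16.4286 kWh ÷ 1.368 kW = 12.0 h

12.0 h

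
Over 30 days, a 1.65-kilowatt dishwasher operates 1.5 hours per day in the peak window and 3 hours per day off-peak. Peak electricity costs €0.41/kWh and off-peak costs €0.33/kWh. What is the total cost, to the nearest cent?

€79.45

Peak energy = 1.65 kW × 1.5 h × 30 = 74.25 kWh
Off-peak energy = 1.65 kW × 3 h × 30 = 148.5 kWh
Cost = 74.25 × €0.41 + 148.5 × €0.33 = €30.4425 + €49.005 = €79.45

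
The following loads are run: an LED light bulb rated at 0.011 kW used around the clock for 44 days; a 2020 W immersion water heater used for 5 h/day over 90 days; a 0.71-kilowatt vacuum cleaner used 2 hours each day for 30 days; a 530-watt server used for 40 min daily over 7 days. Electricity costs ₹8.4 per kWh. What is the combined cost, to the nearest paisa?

LED light bulb: Runtime = 24 h × 44 = 1056 h
LED light bulb: 0.011 kW × 1056 h = 11.616 kWh
immersion water heater: Runtime = 5 h/day × 90 days = 450 h
immersion water heater: 2.02 kW × 450 h = 909 kWh
vacuum cleaner: Runtime = 2 h/day × 30 days = 60 h
vacuum cleaner: 0.71 kW × 60 h = 42.6 kWh
server: Runtime = 40 min × 7 = 280 min = 4.666666… h
server: 0.53 kW × 4.666666… h = 2.473333… kWh
Total energy = 965.689333… kWh
Cost = 965.689333… × ₹8.4 = ₹8111.79

₹8111.79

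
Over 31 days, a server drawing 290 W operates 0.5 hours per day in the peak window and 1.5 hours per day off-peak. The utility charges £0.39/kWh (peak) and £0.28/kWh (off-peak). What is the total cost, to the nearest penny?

£5.53

Peak energy = 0.29 kW × 0.5 h × 31 = 4.495 kWh
Off-peak energy = 0.29 kW × 1.5 h × 31 = 13.485 kWh
Cost = 4.495 × £0.39 + 13.485 × £0.28 = £1.75305 + £3.7758 = £5.53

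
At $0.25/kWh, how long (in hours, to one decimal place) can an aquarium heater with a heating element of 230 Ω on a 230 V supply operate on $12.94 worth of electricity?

Power = V²/R = 230²/230 = 230 W = 0.23 kW
Energy available = $12.94 ÷ $0.25/kWh = 51.76 kWh
Hours = 51.76 kWh ÷ 0.23 kW = 225.0 h

225.0 h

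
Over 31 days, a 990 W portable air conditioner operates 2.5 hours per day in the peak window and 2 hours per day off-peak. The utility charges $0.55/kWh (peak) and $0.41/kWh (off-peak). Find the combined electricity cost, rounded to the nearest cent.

Peak energy = 0.99 kW × 2.5 h × 31 = 76.725 kWh
Off-peak energy = 0.99 kW × 2 h × 31 = 61.38 kWh
Cost = 76.725 × $0.55 + 61.38 × $0.41 = $42.19875 + $25.1658 = $67.36

$67.36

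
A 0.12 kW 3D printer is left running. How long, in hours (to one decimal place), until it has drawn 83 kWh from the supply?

691.7 h

Hours = 83 kWh ÷ 0.12 kW = 691.7 h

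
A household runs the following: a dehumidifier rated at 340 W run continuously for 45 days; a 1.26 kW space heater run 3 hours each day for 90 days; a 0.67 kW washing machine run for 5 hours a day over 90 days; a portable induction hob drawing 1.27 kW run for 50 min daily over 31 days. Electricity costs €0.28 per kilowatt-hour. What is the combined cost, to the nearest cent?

€291.68

dehumidifier: Runtime = 24 h × 45 = 1080 h
dehumidifier: 0.34 kW × 1080 h = 367.2 kWh
space heater: Runtime = 3 h/day × 90 days = 270 h
space heater: 1.26 kW × 270 h = 340.2 kWh
washing machine: Runtime = 5 h/day × 90 days = 450 h
washing machine: 0.67 kW × 450 h = 301.5 kWh
portable induction hob: Runtime = 50 min × 31 = 1550 min = 25.833333… h
portable induction hob: 1.27 kW × 25.833333… h = 32.808333… kWh
Total energy = 1041.708333… kWh
Cost = 1041.708333… × €0.28 = €291.68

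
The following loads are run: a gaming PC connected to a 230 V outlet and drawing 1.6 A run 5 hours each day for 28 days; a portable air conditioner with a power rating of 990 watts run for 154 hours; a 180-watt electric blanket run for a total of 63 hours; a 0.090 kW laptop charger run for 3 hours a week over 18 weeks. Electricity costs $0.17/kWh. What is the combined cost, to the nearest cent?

$37.43

gaming PC: Power = 1.6 A × 230 V = 368 W = 0.368 kW
gaming PC: Runtime = 5 h/day × 28 days = 140 h
gaming PC: 0.368 kW × 140 h = 51.52 kWh
portable air conditioner: 0.99 kW × 154 h = 152.46 kWh
electric blanket: 0.18 kW × 63 h = 11.34 kWh
laptop charger: Runtime = 3 h/week × 18 weeks = 54 h
laptop charger: 0.09 kW × 54 h = 4.86 kWh
Total energy = 220.18 kWh
Cost = 220.18 × $0.17 = $37.43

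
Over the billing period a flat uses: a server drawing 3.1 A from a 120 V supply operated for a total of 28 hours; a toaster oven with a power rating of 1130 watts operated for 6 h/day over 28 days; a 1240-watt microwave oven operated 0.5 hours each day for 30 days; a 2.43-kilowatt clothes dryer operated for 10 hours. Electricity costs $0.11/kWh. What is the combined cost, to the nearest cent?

$26.75

server: Power = 3.1 A × 120 V = 372 W = 0.372 kW
server: 0.372 kW × 28 h = 10.416 kWh
toaster oven: Runtime = 6 h/day × 28 days = 168 h
toaster oven: 1.13 kW × 168 h = 189.84 kWh
microwave oven: Runtime = 0.5 h/day × 30 days = 15 h
microwave oven: 1.24 kW × 15 h = 18.6 kWh
clothes dryer: 2.43 kW × 10 h = 24.3 kWh
Total energy = 243.156 kWh
Cost = 243.156 × $0.11 = $26.75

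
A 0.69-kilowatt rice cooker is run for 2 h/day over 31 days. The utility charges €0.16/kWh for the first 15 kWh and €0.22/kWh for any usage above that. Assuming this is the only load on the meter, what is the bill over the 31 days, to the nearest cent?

Runtime = 2 h/day × 31 days = 62 h
Energy = 0.69 kW × 62 h = 42.78 kWh
Tier 1 (0–15 kWh): 15 × €0.16 = €2.4
Above 15 kWh: 27.78 × €0.22 = €6.1116
Bill = €8.51

€8.51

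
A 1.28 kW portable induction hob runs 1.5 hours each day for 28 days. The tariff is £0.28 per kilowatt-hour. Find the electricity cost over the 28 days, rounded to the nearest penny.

£15.05

Runtime = 1.5 h/day × 28 days = 42 h
Energy = 1.28 kW × 42 h = 53.76 kWh
Cost = 53.76 kWh × £0.28/kWh = £15.05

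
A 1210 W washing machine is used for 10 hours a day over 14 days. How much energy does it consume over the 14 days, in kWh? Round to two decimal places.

169.40 kWh

Runtime = 10 h/day × 14 days = 140 h
Energy = 1.21 kW × 140 h = 169.4 kWh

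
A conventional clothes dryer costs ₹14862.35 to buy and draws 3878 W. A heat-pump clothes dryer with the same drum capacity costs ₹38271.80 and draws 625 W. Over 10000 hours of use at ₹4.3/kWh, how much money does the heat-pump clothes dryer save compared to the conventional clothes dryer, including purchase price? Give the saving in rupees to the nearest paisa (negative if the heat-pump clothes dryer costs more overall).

₹116469.55

conventional clothes dryer: ₹14862.35 + (3878/1000) kW × 10000 h × ₹4.3 = ₹14862.35 + ₹166754 = ₹181616.35
heat-pump clothes dryer: ₹38271.80 + (625/1000) kW × 10000 h × ₹4.3 = ₹38271.80 + ₹26875 = ₹65146.8
Saving = ₹181616.35 − ₹65146.8 = ₹116469.55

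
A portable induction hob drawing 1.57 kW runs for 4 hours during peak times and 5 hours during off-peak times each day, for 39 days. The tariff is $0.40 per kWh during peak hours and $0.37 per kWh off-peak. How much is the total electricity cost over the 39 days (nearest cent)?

Peak energy = 1.57 kW × 4 h × 39 = 244.92 kWh
Off-peak energy = 1.57 kW × 5 h × 39 = 306.15 kWh
Cost = 244.92 × $0.40 + 306.15 × $0.37 = $97.968 + $113.2755 = $211.24

$211.24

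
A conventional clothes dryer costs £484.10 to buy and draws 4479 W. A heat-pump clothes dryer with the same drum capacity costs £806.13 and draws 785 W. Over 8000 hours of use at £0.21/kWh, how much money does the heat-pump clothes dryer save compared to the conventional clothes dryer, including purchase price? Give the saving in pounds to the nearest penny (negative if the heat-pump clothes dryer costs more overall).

£5883.89

conventional clothes dryer: £484.10 + (4479/1000) kW × 8000 h × £0.21 = £484.10 + £7524.72 = £8008.82
heat-pump clothes dryer: £806.13 + (785/1000) kW × 8000 h × £0.21 = £806.13 + £1318.8 = £2124.93
Saving = £8008.82 − £2124.93 = £5883.89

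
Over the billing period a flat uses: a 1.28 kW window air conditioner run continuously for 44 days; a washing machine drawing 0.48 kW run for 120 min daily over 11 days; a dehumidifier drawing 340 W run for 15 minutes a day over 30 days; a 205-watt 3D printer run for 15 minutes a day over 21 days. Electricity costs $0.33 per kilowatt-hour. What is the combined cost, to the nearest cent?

window air conditioner: Runtime = 24 h × 44 = 1056 h
window air conditioner: 1.28 kW × 1056 h = 1351.68 kWh
washing machine: Runtime = 120 min × 11 = 1320 min = 22 h
washing machine: 0.48 kW × 22 h = 10.56 kWh
dehumidifier: Runtime = 15 min × 30 = 450 min = 7.5 h
dehumidifier: 0.34 kW × 7.5 h = 2.55 kWh
3D printer: Runtime = 15 min × 21 = 315 min = 5.25 h
3D printer: 0.205 kW × 5.25 h = 1.07625 kWh
Total energy = 1365.86625 kWh
Cost = 1365.86625 × $0.33 = $450.74

$450.74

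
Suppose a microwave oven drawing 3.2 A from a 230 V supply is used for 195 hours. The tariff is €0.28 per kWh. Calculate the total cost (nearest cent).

€40.19

Power = 3.2 A × 230 V = 736 W = 0.736 kW
Energy = 0.736 kW × 195 h = 143.52 kWh
Cost = 143.52 kWh × €0.28/kWh = €40.19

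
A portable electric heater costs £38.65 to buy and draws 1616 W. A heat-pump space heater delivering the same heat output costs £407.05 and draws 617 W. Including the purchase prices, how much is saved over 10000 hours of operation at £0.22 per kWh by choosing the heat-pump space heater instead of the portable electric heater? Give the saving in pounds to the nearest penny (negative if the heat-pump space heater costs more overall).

portable electric heater: £38.65 + (1616/1000) kW × 10000 h × £0.22 = £38.65 + £3555.2 = £3593.85
heat-pump space heater: £407.05 + (617/1000) kW × 10000 h × £0.22 = £407.05 + £1357.4 = £1764.45
Saving = £3593.85 − £1764.45 = £1829.4

£1829.40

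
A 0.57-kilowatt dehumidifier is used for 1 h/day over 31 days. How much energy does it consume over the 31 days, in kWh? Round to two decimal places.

Runtime = 1 h/day × 31 days = 31 h
Energy = 0.57 kW × 31 h = 17.67 kWh

17.67 kWh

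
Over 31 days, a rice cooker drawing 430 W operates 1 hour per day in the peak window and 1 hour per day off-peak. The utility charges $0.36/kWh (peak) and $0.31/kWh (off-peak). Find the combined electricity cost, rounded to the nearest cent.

$8.93

Peak energy = 0.43 kW × 1 h × 31 = 13.33 kWh
Off-peak energy = 0.43 kW × 1 h × 31 = 13.33 kWh
Cost = 13.33 × $0.36 + 13.33 × $0.31 = $4.7988 + $4.1323 = $8.93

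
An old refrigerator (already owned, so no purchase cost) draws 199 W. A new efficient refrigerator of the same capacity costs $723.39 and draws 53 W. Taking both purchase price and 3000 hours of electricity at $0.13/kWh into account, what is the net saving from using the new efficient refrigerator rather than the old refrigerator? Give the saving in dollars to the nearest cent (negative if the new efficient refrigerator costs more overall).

-$666.45

old refrigerator: $0.00 + (199/1000) kW × 3000 h × $0.13 = $0.00 + $77.61 = $77.61
new efficient refrigerator: $723.39 + (53/1000) kW × 3000 h × $0.13 = $723.39 + $20.67 = $744.06
Saving = $77.61 − $744.06 = −$666.45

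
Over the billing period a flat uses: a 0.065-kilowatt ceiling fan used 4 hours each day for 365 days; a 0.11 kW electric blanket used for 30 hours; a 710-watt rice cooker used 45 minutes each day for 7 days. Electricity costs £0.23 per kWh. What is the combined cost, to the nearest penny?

£23.44

ceiling fan: Runtime = 4 h/day × 365 days = 1460 h
ceiling fan: 0.065 kW × 1460 h = 94.9 kWh
electric blanket: 0.11 kW × 30 h = 3.3 kWh
rice cooker: Runtime = 45 min × 7 = 315 min = 5.25 h
rice cooker: 0.71 kW × 5.25 h = 3.7275 kWh
Total energy = 101.9275 kWh
Cost = 101.9275 × £0.23 = £23.44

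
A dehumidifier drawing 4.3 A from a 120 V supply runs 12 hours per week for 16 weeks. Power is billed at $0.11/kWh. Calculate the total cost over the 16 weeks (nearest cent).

$10.90

Power = 4.3 A × 120 V = 516 W = 0.516 kW
Runtime = 12 h/week × 16 weeks = 192 h
Energy = 0.516 kW × 192 h = 99.072 kWh
Cost = 99.072 kWh × $0.11/kWh = $10.90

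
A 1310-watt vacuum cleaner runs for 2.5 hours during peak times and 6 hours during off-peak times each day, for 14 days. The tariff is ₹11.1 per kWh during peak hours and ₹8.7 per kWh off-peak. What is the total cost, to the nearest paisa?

₹1466.28

Peak energy = 1.31 kW × 2.5 h × 14 = 45.85 kWh
Off-peak energy = 1.31 kW × 6 h × 14 = 110.04 kWh
Cost = 45.85 × ₹11.1 + 110.04 × ₹8.7 = ₹508.935 + ₹957.348 = ₹1466.28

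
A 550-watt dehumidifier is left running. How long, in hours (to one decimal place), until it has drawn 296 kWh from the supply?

538.2 h

Hours = 296 kWh ÷ 0.55 kW = 538.2 h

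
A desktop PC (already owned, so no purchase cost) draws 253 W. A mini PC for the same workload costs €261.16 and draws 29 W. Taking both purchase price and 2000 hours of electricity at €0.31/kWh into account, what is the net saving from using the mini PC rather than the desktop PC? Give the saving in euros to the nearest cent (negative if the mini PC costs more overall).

-€122.28

desktop PC: €0.00 + (253/1000) kW × 2000 h × €0.31 = €0.00 + €156.86 = €156.86
mini PC: €261.16 + (29/1000) kW × 2000 h × €0.31 = €261.16 + €17.98 = €279.14
Saving = €156.86 − €279.14 = −€122.28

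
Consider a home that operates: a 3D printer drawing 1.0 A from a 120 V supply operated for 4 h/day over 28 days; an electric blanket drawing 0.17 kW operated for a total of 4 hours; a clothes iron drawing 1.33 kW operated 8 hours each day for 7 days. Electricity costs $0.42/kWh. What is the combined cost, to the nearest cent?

$37.21

3D printer: Power = 1.0 A × 120 V = 120 W = 0.12 kW
3D printer: Runtime = 4 h/day × 28 days = 112 h
3D printer: 0.12 kW × 112 h = 13.44 kWh
electric blanket: 0.17 kW × 4 h = 0.68 kWh
clothes iron: Runtime = 8 h/day × 7 days = 56 h
clothes iron: 1.33 kW × 56 h = 74.48 kWh
Total energy = 88.6 kWh
Cost = 88.6 × $0.42 = $37.21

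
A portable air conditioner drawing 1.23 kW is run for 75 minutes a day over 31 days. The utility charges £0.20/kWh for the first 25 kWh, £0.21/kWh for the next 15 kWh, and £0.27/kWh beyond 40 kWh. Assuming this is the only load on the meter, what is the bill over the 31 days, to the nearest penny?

Runtime = 75 min × 31 = 2325 min = 38.75 h
Energy = 1.23 kW × 38.75 h = 47.6625 kWh
Tier 1 (0–25 kWh): 25 × £0.20 = £5
Tier 2 (25–40 kWh): 15 × £0.21 = £3.15
Above 40 kWh: 7.6625 × £0.27 = £2.068875
Bill = £10.22

£10.22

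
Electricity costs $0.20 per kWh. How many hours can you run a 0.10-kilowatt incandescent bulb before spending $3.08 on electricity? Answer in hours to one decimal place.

Energy available = $3.08 ÷ $0.20/kWh = 15.4 kWh
Hours = 15.4 kWh ÷ 0.1 kW = 154.0 h

154.0 h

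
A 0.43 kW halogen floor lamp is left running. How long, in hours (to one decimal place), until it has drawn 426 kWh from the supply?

990.7 h

Hours = 426 kWh ÷ 0.43 kW = 990.7 h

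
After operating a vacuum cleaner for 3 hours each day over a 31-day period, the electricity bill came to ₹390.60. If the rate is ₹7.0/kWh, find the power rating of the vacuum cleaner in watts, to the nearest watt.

Energy = ₹390.60 ÷ ₹7.0/kWh = 55.8 kWh
Runtime = 3 h/day × 31 days = 93 h
Power = 55.8 kWh ÷ 93 h = 0.6 kW = 600 W

600 W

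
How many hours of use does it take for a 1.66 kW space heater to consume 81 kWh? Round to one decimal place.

48.8 h

Hours = 81 kWh ÷ 1.66 kW = 48.8 h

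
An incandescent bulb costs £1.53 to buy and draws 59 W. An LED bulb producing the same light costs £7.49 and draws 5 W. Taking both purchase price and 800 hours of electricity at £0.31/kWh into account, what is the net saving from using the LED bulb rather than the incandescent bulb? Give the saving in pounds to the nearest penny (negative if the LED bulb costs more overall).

£7.43

incandescent bulb: £1.53 + (59/1000) kW × 800 h × £0.31 = £1.53 + £14.632 = £16.162
LED bulb: £7.49 + (5/1000) kW × 800 h × £0.31 = £7.49 + £1.24 = £8.73
Saving = £16.162 − £8.73 = £7.432 → £7.43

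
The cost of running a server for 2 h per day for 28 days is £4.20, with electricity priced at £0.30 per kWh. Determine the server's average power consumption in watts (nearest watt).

Energy = £4.20 ÷ £0.30/kWh = 14 kWh
Runtime = 2 h/day × 28 days = 56 h
Power = 14 kWh ÷ 56 h = 0.25 kW = 250 W

250 W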